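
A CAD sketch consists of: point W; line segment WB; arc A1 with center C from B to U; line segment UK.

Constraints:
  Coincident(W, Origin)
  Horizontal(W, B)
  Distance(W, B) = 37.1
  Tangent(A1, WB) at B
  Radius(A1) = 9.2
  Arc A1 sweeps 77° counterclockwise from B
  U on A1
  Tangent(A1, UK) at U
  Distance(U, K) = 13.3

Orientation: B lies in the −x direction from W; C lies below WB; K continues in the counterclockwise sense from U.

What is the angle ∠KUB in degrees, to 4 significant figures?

141.5°

On A1, B sits at bearing 90° from C; a 77° counterclockwise sweep puts U at bearing 167°, so U = C + 9.2·(cos 167°, sin 167°) = (-46.06, -7.130). The tangent condition forces CU to be normal to UK, so UK runs along (−sin 167°, cos 167°); with |UK| = 13.3, K = (-49.06, -20.09). Then cos ∠KUB = UK·UB / (|UK||UB|), giving 141.5°.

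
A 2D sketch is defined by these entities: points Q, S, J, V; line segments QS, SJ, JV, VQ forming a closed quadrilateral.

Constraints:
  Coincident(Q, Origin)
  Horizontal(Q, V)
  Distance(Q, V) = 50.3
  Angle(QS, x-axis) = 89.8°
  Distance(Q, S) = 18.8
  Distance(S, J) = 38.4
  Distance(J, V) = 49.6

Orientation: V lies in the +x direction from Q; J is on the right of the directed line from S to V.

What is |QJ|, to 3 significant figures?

19.9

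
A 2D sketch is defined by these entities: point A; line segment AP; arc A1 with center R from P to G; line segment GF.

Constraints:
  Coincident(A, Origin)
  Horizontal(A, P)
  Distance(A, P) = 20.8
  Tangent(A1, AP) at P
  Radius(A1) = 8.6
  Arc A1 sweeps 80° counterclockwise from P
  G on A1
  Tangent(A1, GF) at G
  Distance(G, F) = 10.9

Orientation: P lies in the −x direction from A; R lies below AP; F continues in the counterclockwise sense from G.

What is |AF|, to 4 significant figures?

35.91

A is at the origin; A and P share the same y with |AP| = 20.8 and P on the −x side, so P = (-20.80, 0.000). A1 meets AP tangentially, so RP is at right angles to AP, so R = P + (0, -8.6) = (-20.80, -8.600). On A1, P sits at bearing 90° from R; an 80° counterclockwise sweep puts G at bearing 170°, so G = R + 8.6·(cos 170°, sin 170°) = (-29.27, -7.107). The tangent condition forces RG to be normal to GF, so GF runs along (−sin 170°, cos 170°); with |GF| = 10.9, F = (-31.16, -17.84). Then |AF| = |F − A| = 35.91.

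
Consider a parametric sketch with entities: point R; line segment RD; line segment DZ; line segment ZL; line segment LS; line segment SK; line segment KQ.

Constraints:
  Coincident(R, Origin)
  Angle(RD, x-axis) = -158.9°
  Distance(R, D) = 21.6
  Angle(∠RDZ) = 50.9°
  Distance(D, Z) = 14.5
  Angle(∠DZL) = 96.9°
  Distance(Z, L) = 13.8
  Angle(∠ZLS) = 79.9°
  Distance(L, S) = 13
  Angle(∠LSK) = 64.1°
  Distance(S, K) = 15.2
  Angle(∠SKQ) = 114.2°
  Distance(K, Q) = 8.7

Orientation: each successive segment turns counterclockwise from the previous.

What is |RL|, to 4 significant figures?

3.976

R is at the origin; RD runs at -158.9° with length 21.6, so D = (-20.15, -7.776). ∠RDZ = 50.9° gives DZ at -29.80° from the x-axis; with |DZ| = 14.5, Z = (-7.569, -14.98). ∠DZL = 96.9° gives ZL at 53.30° from the x-axis; with |ZL| = 13.8, L = (0.6780, -3.918). Then |RL| = |L − R| = 3.976.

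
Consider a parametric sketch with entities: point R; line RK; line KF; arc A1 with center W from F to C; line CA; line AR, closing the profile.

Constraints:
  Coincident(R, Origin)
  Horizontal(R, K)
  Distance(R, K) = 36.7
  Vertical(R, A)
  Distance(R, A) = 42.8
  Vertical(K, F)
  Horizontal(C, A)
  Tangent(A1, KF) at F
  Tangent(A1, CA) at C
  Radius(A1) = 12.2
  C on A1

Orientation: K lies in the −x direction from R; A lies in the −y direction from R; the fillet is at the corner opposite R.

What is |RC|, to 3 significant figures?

49.3

R is at the origin; RK is horizontal with |RK| = 36.7 and K on the −x side, so K = (-36.7, 0.00). R and A share the same x with |RA| = 42.8 and A on the −y side, so A = (0.00, -42.8). The virtual corner opposite R is at (-36.7, -42.8). The tangent condition forces WF to be normal to KF and since A1 is tangent to CA there, WC ⟂ CA, with radius 12.2, so the center W sits 12.2 in from both sides at W = (-24.5, -30.6). That places the tangent points at F = (-36.7, -30.6) on KF and C = (-24.5, -42.8) on CA. Then |RC| = |C − R| = 49.3.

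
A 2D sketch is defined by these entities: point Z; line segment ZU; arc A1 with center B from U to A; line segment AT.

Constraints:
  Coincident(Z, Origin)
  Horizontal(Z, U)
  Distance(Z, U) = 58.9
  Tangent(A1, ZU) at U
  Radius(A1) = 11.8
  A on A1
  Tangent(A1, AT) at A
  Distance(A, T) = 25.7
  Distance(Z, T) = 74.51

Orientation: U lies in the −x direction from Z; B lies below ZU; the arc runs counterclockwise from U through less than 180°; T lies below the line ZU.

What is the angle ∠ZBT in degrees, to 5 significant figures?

109.67°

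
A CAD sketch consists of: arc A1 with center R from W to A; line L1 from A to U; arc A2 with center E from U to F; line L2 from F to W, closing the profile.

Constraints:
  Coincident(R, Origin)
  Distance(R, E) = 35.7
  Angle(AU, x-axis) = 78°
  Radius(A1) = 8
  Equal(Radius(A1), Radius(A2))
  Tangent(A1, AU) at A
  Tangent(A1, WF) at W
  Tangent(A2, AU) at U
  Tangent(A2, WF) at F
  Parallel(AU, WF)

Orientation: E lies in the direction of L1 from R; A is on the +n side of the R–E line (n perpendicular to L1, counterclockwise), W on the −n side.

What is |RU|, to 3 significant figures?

36.6

The slot axis is L1's direction at 78.0°, so u = (cos 78.0°, sin 78.0°) = (0.208, 0.978) and n = (−sin 78.0°, cos 78.0°) = (-0.978, 0.208). R is at the origin and E lies 35.7 along u from R, so E = 35.7·u = (7.42, 34.9). Tangency of A1 to both parallel lines with radius 8.0 puts A and W at R ± 8.0·n: A = (-7.83, 1.66), W = (7.83, -1.66). Equal radii place U and F the same way about E: U = E + 8.0·n = (-0.403, 36.6), F = E − 8.0·n = (15.2, 33.3). Then |RU| = |U − R| = 36.6.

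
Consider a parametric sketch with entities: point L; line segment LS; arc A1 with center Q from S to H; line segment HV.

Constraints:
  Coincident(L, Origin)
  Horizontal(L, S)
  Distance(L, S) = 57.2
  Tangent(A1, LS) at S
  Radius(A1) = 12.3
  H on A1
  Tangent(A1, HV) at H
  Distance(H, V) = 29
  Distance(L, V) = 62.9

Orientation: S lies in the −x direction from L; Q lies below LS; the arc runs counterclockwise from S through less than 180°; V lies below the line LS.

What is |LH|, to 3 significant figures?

69.4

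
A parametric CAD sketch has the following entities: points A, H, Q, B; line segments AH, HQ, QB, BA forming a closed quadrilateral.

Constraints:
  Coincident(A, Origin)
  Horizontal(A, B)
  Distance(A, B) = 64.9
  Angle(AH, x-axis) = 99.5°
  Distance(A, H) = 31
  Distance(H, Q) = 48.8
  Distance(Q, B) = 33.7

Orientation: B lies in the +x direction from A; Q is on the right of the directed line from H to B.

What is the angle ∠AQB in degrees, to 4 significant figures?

173.1°

Checks: |HQ| = 48.80 ✓; |QB| = 33.70 ✓.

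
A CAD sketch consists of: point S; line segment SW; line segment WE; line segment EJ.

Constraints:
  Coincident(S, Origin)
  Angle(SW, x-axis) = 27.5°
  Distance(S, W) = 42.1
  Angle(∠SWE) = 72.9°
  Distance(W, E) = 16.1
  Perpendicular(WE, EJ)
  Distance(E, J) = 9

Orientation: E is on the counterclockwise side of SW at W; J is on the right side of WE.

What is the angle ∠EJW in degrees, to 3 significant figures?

60.8°

S is at the origin; SW runs at 27.5° with length 42.1, so W = 42.1·(cos 27.5°, sin 27.5°) = (37.3, 19.4). ∠SWE = 72.9°, so WE runs at 27.5° + (180° − 72.9°) = 135° from the x-axis; with |WE| = 16.1, E = W + 16.1·(cos 135°, sin 135°) = (26.0, 30.9). WE is perpendicular to EJ; with |EJ| = 9.0 on the right of WE, J = E + 9.0·(0.712, 0.702) = (32.4, 37.2). Then cos ∠EJW = JE·JW / (|JE||JW|), giving 60.8°.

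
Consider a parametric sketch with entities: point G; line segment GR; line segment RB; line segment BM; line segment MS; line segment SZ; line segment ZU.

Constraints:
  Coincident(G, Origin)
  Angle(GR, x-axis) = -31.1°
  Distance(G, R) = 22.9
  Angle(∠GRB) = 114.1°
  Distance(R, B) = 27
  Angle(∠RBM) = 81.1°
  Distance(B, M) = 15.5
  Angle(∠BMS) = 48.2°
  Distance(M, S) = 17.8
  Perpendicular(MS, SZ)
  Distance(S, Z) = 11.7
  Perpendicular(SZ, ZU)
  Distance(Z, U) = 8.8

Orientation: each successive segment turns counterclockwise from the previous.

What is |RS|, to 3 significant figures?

13.4

G is at the origin; GR runs at -31.1° with length 22.9, so R = (19.6, -11.8). ∠GRB = 114.1° gives RB at 34.8° from the x-axis; with |RB| = 27.0, B = (41.8, 3.58). ∠RBM = 81.1° gives BM at 134° from the x-axis; with |BM| = 15.5, M = (31.1, 14.8). ∠BMS = 48.2° gives MS at -94.5° from the x-axis; with |MS| = 17.8, S = (29.7, -2.96). Then |RS| = |S − R| = 13.4.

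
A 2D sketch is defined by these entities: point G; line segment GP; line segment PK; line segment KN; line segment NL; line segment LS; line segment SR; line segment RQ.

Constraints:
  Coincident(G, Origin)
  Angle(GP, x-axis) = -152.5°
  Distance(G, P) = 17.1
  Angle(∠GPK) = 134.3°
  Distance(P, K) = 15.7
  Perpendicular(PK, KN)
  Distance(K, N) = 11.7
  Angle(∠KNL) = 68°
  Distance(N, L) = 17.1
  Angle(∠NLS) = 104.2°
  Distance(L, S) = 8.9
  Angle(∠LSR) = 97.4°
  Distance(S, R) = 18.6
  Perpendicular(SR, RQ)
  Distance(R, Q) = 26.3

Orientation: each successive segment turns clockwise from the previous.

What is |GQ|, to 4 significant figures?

33.17

G is at the origin; GP runs at -152.5° with length 17.1, so P = (-15.17, -7.896). ∠GPK = 134.3° gives PK at 161.8° from the x-axis; with |PK| = 15.7, K = (-30.08, -2.992). The perpendicularity gives KN at right angles to PK, so KN runs at 71.80°; with |KN| = 11.7, N = (-26.43, 8.122). ∠KNL = 68.0° gives NL at -40.20° from the x-axis; with |NL| = 17.1, L = (-13.37, -2.915). ∠NLS = 104.2° gives LS at -116.0° from the x-axis; with |LS| = 8.9, S = (-17.27, -10.91). ∠LSR = 97.4° gives SR at 161.4° from the x-axis; with |SR| = 18.6, R = (-34.90, -4.982). SR ⟂ RQ, so RQ runs at 71.40°; with |RQ| = 26.3, Q = (-26.51, 19.94). Then |GQ| = |Q − G| = 33.17.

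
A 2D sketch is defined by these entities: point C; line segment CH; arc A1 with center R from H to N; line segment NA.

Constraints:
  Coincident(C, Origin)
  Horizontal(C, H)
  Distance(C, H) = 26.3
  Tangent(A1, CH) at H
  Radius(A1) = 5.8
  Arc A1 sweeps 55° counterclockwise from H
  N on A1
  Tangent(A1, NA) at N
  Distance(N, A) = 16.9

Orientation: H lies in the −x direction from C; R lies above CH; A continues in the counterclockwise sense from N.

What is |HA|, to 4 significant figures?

21.79

C is at the origin; CH is horizontal with |CH| = 26.3 and H on the −x side, so H = (-26.30, 0.000). Tangency of A1 to CH means the radius RH is perpendicular to CH, so R = H + (0, 5.8) = (-26.30, 5.800). On A1, H sits at bearing -90° from R; a 55° counterclockwise sweep puts N at bearing -35°, so N = R + 5.8·(cos -35°, sin -35°) = (-21.55, 2.473). A1 meets NA tangentially, so RN is at right angles to NA, so NA runs along (−sin -35°, cos -35°); with |NA| = 16.9, A = (-11.86, 16.32). Then |HA| = |A − H| = 21.79.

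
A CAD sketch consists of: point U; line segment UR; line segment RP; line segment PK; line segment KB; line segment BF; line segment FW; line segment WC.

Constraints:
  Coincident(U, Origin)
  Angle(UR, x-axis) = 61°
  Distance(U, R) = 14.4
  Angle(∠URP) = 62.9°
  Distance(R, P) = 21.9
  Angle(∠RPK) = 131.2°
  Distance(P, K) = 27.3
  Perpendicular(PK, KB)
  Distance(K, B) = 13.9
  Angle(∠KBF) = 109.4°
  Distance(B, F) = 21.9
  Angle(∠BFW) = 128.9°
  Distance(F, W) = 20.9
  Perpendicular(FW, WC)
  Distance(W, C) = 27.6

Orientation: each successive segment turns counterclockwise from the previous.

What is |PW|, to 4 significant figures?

15.10

U is at the origin; UR runs at 61.0° with length 14.4, so R = (6.981, 12.59). ∠URP = 62.9° gives RP at 178.1° from the x-axis; with |RP| = 21.9, P = (-14.91, 13.32). ∠RPK = 131.2° gives PK at -133.1° from the x-axis; with |PK| = 27.3, K = (-33.56, -6.613). PK ⟂ KB, so KB runs at -43.10°; with |KB| = 13.9, B = (-23.41, -16.11). ∠KBF = 109.4° gives BF at 27.50° from the x-axis; with |BF| = 21.9, F = (-3.985, -5.998). ∠BFW = 128.9° gives FW at 78.60° from the x-axis; with |FW| = 20.9, W = (0.1458, 14.49). Then |PW| = |W − P| = 15.10.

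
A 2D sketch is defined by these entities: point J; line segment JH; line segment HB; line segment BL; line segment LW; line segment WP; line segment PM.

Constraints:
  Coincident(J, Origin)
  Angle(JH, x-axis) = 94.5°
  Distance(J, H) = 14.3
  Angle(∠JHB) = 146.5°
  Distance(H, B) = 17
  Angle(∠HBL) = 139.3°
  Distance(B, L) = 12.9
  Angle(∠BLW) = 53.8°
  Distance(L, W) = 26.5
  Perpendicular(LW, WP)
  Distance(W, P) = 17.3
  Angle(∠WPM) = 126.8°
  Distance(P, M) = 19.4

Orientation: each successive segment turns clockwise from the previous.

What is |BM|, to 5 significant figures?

18.811

The perpendicularity gives WP at right angles to LW, so WP runs at 164.10°; with |WP| = 17.3, P = (-4.6795, 12.853). ∠WPM = 126.8° gives PM at 110.90° from the x-axis; with |PM| = 19.4, M = (-11.600, 30.977). Then |BM| = |M − B| = 18.811.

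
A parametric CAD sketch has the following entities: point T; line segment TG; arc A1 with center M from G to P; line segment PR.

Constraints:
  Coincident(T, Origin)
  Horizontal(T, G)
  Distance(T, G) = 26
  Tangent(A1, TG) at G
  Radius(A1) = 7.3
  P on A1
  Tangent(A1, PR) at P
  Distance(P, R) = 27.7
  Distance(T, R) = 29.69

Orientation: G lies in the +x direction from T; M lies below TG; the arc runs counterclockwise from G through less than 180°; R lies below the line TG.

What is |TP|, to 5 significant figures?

19.883

T is at the origin; T and G share the same y with |TG| = 26.0 and G on the +x side, so G = (26.000, 0.0000). Tangency of A1 to TG means the radius MG is perpendicular to TG, so M = G + (0, -7.3) = (26.000, -7.3000). Since MP ⟂ PR (tangency), |MR| = √(7.3² + 27.7²) = 28.646 regardless of where P sits on A1. So R lies on both circle(T, 29.69) and circle(M, 28.646); the below-TG intersection is R = (7.1023, -28.828). P is the foot of the tangent from R: P = (19.468, -4.0412).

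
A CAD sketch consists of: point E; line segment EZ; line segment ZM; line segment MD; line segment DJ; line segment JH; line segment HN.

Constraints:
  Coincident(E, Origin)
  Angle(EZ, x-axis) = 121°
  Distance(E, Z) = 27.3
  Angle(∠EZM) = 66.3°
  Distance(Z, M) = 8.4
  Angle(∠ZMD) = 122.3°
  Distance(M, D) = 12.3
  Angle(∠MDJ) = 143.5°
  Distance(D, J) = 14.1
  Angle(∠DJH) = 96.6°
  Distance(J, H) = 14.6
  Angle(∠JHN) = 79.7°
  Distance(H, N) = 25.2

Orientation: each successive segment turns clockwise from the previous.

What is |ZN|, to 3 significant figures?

2.82

E is at the origin; EZ runs at 121.0° with length 27.3, so Z = (-14.1, 23.4). ∠EZM = 66.3° gives ZM at 7.30° from the x-axis; with |ZM| = 8.4, M = (-5.73, 24.5). ∠ZMD = 122.3° gives MD at -50.4° from the x-axis; with |MD| = 12.3, D = (2.11, 15.0). ∠MDJ = 143.5° gives DJ at -86.9° from the x-axis; with |DJ| = 14.1, J = (2.87, 0.911). ∠DJH = 96.6° gives JH at -170° from the x-axis; with |JH| = 14.6, H = (-11.5, -1.55). ∠JHN = 79.7° gives HN at 89.4° from the x-axis; with |HN| = 25.2, N = (-11.3, 23.7). Then |ZN| = |N − Z| = 2.82.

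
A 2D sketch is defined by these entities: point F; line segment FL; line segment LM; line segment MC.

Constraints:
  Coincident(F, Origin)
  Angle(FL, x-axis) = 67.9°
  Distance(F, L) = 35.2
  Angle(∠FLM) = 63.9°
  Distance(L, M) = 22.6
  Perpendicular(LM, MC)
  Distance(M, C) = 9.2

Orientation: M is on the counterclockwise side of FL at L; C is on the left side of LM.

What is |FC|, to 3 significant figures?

23.5

∠FLM = 63.9°, so LM runs at 67.9° + (180° − 63.9°) = 184° from the x-axis; with |LM| = 22.6, M = L + 22.6·(cos 184°, sin 184°) = (-9.30, 31.0). LM is perpendicular to MC; with |MC| = 9.2 on the left of LM, C = M + 9.2·(0.0698, -0.998) = (-8.66, 21.9). Then |FC| = |C − F| = 23.5.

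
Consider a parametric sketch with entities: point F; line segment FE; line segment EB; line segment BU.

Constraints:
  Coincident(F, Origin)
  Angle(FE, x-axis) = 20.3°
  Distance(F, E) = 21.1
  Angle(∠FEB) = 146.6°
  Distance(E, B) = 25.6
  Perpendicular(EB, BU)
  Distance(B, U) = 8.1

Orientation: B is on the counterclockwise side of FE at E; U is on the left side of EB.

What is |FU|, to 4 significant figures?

43.36

F is at the origin; FE runs at 20.3° with length 21.1, so E = 21.1·(cos 20.3°, sin 20.3°) = (19.79, 7.320). ∠FEB = 146.6°, so EB runs at 20.3° + (180° − 146.6°) = 53.70° from the x-axis; with |EB| = 25.6, B = E + 25.6·(cos 53.70°, sin 53.70°) = (34.94, 27.95). EB ⟂ BU; with |BU| = 8.1 on the left of EB, U = B + 8.1·(-0.8059, 0.5920) = (28.42, 32.75). Then |FU| = |U − F| = 43.36.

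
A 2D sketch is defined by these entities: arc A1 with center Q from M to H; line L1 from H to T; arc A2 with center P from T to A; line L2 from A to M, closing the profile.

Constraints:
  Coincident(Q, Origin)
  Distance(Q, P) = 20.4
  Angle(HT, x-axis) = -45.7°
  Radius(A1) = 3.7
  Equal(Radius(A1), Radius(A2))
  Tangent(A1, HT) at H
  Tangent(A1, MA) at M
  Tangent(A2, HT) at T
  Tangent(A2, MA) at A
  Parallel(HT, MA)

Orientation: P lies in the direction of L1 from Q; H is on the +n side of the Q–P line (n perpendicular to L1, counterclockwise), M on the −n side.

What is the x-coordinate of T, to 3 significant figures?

16.9

Tangency of A1 to both parallel lines with radius 3.7 puts H and M at Q ± 3.7·n: H = (2.65, 2.58), M = (-2.65, -2.58). Equal radii place T and A the same way about P: T = P + 3.7·n = (16.9, -12.0), A = P − 3.7·n = (11.6, -17.2). So T.x = 16.9.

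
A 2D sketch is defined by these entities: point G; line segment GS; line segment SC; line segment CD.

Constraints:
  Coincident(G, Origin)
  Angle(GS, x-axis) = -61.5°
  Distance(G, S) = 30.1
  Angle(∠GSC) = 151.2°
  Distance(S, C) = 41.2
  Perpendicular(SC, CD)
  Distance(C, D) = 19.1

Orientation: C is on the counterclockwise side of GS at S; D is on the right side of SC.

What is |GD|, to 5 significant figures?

75.469

∠GSC = 151.2°, so SC runs at -61.5° + (180° − 151.2°) = -32.700° from the x-axis; with |SC| = 41.2, C = S + 41.2·(cos -32.700°, sin -32.700°) = (49.033, -48.710). SC is perpendicular to CD; with |CD| = 19.1 on the right of SC, D = C + 19.1·(-0.54024, -0.84151) = (38.714, -64.783). Then |GD| = |D − G| = 75.469.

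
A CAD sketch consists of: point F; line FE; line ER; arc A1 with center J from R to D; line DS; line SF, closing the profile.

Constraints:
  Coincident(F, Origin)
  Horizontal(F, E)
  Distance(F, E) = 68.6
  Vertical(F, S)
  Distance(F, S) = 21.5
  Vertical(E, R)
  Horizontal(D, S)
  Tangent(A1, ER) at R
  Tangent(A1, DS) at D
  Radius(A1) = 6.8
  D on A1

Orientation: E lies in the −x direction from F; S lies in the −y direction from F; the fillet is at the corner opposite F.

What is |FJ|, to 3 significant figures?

63.5

F is at the origin; F and E share the same y with |FE| = 68.6 and E on the −x side, so E = (-68.6, 0.00). FS is vertical with |FS| = 21.5 and S on the −y side, so S = (0.00, -21.5). The virtual corner opposite F is at (-68.6, -21.5). The tangent condition forces JR to be normal to ER and A1 meets DS tangentially, so JD is at right angles to DS, with radius 6.8, so the center J sits 6.8 in from both sides at J = (-61.8, -14.7). Then |FJ| = |J − F| = 63.5.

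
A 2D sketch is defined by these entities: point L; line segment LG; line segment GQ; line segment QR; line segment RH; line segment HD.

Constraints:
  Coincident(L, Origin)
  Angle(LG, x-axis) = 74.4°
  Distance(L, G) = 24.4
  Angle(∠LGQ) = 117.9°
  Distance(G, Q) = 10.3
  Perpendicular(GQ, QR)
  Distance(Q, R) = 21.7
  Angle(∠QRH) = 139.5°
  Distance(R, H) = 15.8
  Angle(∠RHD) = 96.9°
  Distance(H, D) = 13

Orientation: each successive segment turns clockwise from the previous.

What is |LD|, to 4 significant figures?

4.996

L is at the origin; LG runs at 74.4° with length 24.4, so G = (6.562, 23.50). ∠LGQ = 117.9° gives GQ at 12.30° from the x-axis; with |GQ| = 10.3, Q = (16.63, 25.70). GQ ⟂ QR, so QR runs at -77.70°; with |QR| = 21.7, R = (21.25, 4.493). ∠QRH = 139.5° gives RH at -118.2° from the x-axis; with |RH| = 15.8, H = (13.78, -9.431). ∠RHD = 96.9° gives HD at 158.7° from the x-axis; with |HD| = 13.0, D = (1.670, -4.709). Then |LD| = |D − L| = 4.996.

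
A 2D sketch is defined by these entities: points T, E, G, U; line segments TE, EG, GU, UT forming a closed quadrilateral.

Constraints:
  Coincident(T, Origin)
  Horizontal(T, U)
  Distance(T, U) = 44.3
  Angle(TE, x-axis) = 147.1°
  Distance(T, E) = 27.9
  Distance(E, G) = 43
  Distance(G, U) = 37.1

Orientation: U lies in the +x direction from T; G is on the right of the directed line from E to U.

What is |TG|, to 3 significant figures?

15.7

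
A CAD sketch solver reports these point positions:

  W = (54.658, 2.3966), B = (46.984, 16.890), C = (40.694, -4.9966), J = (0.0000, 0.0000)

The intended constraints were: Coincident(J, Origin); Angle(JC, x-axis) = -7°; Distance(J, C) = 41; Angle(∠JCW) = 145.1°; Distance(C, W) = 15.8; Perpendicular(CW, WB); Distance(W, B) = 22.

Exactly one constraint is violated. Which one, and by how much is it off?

Distance(W, B) = 22 — off by 5.60.

J = (0.00, 0.00) ✓; JC at -7.000° ✓; |JC| = 41.00 ✓; ∠JCW = 145.1° ✓; |CW| = 15.80 ✓; ∠(CW, WB) = 90.00° ✓; |WB| = 16.40 ✗.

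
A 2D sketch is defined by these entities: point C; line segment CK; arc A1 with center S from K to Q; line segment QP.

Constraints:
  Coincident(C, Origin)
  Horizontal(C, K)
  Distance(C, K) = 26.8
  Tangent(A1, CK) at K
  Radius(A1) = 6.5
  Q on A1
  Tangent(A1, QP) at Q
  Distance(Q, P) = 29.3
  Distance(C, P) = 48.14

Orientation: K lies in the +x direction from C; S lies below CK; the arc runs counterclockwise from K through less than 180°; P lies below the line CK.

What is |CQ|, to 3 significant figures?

22.6

C is at the origin; C and K share the same y with |CK| = 26.8 and K on the +x side, so K = (26.8, 0.00). Tangency of A1 to CK means the radius SK is perpendicular to CK, so S = K + (0, -6.5) = (26.8, -6.50). Since SQ ⟂ QP (tangency), |SP| = √(6.5² + 29.3²) = 30.0 regardless of where Q sits on A1. So P lies on both circle(C, 48.14) and circle(S, 30.0); the below-CK intersection is P = (31.9, -36.1). Q is the foot of the tangent from P: Q = (20.8, -8.96).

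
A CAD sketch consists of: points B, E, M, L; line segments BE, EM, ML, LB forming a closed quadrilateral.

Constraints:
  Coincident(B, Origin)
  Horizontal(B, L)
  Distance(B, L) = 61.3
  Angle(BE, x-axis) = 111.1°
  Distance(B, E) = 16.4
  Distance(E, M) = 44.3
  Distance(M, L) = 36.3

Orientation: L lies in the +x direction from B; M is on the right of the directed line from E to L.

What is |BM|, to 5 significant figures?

30.825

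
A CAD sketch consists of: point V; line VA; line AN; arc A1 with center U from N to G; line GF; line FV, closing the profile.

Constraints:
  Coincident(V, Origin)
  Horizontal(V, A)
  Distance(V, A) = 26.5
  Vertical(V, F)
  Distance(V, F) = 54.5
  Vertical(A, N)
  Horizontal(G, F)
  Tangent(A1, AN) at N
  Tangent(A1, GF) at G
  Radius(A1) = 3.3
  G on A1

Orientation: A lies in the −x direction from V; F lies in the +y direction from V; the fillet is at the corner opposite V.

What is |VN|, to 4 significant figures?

57.65

The virtual corner opposite V is at (-26.50, 54.50). The tangent condition forces UN to be normal to AN and since A1 is tangent to GF there, UG ⟂ GF, with radius 3.3, so the center U sits 3.3 in from both sides at U = (-23.20, 51.20). That places the tangent points at N = (-26.50, 51.20) on AN and G = (-23.20, 54.50) on GF. Then |VN| = |N − V| = 57.65.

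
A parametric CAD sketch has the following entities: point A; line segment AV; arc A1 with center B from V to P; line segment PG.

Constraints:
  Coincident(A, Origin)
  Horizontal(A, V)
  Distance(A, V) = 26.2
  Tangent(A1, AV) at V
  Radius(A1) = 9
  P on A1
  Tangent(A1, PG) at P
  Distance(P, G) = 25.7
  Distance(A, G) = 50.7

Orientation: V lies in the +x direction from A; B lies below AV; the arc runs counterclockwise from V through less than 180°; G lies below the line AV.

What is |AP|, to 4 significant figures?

25.10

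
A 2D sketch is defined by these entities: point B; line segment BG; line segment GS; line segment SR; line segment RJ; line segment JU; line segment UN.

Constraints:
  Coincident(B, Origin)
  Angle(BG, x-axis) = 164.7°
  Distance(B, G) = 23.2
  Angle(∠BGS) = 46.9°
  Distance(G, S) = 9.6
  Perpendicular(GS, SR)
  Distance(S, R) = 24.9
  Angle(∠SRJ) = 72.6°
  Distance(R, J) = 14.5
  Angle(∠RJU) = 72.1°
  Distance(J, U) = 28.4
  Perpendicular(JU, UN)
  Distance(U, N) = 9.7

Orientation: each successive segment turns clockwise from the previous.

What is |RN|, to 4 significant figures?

24.29

∠RJU = 72.1° gives JU at 86.30° from the x-axis; with |JU| = 28.4, U = (-13.38, 14.73). The perpendicularity gives UN at right angles to JU, so UN runs at -3.700°; with |UN| = 9.7, N = (-3.698, 14.10). Then |RN| = |N − R| = 24.29.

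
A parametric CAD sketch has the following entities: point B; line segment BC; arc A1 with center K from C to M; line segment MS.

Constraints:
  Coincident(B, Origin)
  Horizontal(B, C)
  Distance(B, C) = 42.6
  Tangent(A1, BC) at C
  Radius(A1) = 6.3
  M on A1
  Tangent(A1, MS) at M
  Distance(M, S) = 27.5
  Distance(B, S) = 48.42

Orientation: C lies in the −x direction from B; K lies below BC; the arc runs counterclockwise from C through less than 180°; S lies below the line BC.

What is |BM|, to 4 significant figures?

49.03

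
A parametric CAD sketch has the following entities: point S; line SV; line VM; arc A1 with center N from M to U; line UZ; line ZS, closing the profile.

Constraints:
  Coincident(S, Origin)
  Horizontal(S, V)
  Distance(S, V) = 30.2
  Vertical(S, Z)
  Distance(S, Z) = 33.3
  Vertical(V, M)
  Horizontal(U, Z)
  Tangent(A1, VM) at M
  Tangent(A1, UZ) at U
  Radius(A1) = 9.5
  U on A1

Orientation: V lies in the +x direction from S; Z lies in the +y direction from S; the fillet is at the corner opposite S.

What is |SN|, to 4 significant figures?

31.54

S is at the origin; S and V share the same y with |SV| = 30.2 and V on the +x side, so V = (30.20, 0.000). SZ is vertical with |SZ| = 33.3 and Z on the +y side, so Z = (0.000, 33.30). The virtual corner opposite S is at (30.20, 33.30). A1 meets VM tangentially, so NM is at right angles to VM and A1 meets UZ tangentially, so NU is at right angles to UZ, with radius 9.5, so the center N sits 9.5 in from both sides at N = (20.70, 23.80). Then |SN| = |N − S| = 31.54.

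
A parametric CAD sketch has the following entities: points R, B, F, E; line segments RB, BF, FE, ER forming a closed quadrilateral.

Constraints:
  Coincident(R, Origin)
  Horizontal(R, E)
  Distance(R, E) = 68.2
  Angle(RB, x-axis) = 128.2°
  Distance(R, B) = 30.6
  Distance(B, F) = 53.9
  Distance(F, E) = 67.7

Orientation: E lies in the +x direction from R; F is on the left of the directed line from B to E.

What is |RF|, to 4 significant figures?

59.42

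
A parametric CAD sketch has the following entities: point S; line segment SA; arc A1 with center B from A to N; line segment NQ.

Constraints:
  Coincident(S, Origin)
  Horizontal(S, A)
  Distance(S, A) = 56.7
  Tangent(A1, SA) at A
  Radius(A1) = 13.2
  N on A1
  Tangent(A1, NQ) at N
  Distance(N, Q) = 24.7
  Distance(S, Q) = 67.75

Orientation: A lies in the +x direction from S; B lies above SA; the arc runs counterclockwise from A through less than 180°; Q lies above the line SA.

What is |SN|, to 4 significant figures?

70.71

S is at the origin; SA is horizontal with |SA| = 56.7 and A on the +x side, so A = (56.70, 0.000). A1 meets SA tangentially, so BA is at right angles to SA, so B = A + (0, 13.2) = (56.70, 13.20). Since BN ⟂ NQ (tangency), |BQ| = √(13.2² + 24.7²) = 28.01 regardless of where N sits on A1. So Q lies on both circle(S, 67.75) and circle(B, 28.01); the above-SA intersection is Q = (53.89, 41.06). N is the foot of the tangent from Q: N = (67.66, 20.56).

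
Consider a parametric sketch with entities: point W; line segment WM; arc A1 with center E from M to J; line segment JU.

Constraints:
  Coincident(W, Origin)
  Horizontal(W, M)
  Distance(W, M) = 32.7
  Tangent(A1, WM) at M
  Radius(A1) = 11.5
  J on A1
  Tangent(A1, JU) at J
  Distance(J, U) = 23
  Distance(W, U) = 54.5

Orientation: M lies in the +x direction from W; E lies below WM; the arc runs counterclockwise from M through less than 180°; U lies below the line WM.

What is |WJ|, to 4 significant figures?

31.57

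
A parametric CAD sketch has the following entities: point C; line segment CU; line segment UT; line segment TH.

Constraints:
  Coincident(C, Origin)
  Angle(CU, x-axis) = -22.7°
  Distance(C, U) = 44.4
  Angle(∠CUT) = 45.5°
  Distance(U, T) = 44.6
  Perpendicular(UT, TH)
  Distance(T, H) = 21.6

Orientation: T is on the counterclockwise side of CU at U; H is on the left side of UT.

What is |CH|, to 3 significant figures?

16.8

∠CUT = 45.5°, so UT runs at -22.7° + (180° − 45.5°) = 112° from the x-axis; with |UT| = 44.6, T = U + 44.6·(cos 112°, sin 112°) = (24.4, 24.3). The perpendicularity gives TH at right angles to UT; with |TH| = 21.6 on the left of UT, H = T + 21.6·(-0.928, -0.371) = (4.34, 16.3). Then |CH| = |H − C| = 16.8.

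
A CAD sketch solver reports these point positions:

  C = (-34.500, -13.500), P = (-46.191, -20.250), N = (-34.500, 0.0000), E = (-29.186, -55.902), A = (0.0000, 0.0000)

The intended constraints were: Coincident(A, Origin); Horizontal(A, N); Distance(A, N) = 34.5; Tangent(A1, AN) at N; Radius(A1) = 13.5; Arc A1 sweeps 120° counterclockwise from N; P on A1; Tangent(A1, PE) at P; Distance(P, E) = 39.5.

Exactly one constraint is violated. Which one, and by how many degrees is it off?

Tangent(A1, PE) at P — off by 4.50°.

A = (0.00, 0.00) ✓; A.y = 0.00, N.y = 0.00 ✓; |AN| = 34.50 ✓; ∠(CN, NA) = 90.00° ✓; |CN| = 13.50 ✓; bearing(C→P) − bearing(C→N) = 120.0° ✓; |CP| = 13.50 ✓; ∠(CP, PE) = 94.50° ✗; |PE| = 39.50 ✓.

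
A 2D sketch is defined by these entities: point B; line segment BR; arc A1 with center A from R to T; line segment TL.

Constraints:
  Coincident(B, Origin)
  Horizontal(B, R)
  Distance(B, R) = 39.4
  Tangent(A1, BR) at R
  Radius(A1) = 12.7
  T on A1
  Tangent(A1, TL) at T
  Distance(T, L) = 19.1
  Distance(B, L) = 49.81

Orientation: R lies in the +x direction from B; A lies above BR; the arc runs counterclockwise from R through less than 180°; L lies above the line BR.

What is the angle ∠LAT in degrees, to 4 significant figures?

56.38°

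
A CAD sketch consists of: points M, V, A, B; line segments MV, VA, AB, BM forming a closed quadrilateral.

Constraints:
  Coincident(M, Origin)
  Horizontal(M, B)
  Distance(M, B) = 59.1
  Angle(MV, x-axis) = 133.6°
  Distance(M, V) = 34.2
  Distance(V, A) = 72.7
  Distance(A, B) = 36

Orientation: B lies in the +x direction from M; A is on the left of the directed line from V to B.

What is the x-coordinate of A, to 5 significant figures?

48.474

M is at the origin; MB is horizontal with |MB| = 59.1 and B in +x, so B = (59.1, 0). MV runs at 133.6° with |MV| = 34.2, so V = (-23.585, 24.767). A is determined by |VA| = 72.7 and |AB| = 36.0 together: it lies at the intersection of circle(V, 72.7) and circle(B, 36.0). With |VB| = 86.315, the foot of the radical line on VB is 66.266 from V and the perpendicular offset is √(72.7² − 66.266²) = 29.901. Taking the left-of-VB solution: A = (48.474, 34.396).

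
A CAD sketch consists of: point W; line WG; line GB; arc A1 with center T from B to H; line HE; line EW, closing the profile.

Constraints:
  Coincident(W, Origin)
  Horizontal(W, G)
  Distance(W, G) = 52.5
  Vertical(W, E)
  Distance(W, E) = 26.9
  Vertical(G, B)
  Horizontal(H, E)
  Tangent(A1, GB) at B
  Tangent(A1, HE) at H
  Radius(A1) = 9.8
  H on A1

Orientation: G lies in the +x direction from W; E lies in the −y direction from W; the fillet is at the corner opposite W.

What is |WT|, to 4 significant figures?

46.00

W is at the origin; W and G share the same y with |WG| = 52.5 and G on the +x side, so G = (52.50, 0.000). WE is vertical with |WE| = 26.9 and E on the −y side, so E = (0.000, -26.90). The virtual corner opposite W is at (52.50, -26.90). Since A1 is tangent to GB there, TB ⟂ GB and A1 meets HE tangentially, so TH is at right angles to HE, with radius 9.8, so the center T sits 9.8 in from both sides at T = (42.70, -17.10). Then |WT| = |T − W| = 46.00.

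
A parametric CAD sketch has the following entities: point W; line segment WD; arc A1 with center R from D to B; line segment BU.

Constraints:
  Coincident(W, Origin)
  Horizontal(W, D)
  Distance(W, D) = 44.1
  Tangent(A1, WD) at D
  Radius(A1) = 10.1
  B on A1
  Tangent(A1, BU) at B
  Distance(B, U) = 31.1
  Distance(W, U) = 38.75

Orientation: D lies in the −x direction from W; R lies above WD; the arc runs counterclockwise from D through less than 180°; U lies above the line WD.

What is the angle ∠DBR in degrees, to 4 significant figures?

58.99°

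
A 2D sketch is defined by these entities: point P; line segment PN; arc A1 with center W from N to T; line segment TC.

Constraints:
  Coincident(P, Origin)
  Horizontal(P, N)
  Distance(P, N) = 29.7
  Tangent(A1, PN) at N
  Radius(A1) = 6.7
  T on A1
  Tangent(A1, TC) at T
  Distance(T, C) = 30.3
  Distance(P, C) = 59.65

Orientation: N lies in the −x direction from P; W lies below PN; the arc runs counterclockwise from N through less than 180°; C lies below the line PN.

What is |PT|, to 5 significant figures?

35.168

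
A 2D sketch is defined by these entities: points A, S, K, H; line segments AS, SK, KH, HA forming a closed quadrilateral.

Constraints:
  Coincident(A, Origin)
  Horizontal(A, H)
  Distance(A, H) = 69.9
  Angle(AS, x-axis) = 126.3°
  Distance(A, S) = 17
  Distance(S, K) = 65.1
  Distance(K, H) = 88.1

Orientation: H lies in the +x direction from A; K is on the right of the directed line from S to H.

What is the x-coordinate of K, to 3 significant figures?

-2.01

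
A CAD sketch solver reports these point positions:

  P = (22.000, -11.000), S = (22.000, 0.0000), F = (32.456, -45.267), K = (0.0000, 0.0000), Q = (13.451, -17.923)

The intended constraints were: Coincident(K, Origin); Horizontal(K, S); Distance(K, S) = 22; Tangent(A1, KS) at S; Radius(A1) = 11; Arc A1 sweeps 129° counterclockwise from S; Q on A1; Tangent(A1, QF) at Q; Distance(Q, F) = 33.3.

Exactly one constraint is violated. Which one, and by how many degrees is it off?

Tangent(A1, QF) at Q — off by 4.20°.

K = (0.00, 0.00) ✓; K.y = 0.00, S.y = 0.00 ✓; |KS| = 22.00 ✓; ∠(PS, SK) = 90.00° ✓; |PS| = 11.00 ✓; bearing(P→Q) − bearing(P→S) = 129.0° ✓; |PQ| = 11.00 ✓; ∠(PQ, QF) = 94.20° ✗; |QF| = 33.30 ✓.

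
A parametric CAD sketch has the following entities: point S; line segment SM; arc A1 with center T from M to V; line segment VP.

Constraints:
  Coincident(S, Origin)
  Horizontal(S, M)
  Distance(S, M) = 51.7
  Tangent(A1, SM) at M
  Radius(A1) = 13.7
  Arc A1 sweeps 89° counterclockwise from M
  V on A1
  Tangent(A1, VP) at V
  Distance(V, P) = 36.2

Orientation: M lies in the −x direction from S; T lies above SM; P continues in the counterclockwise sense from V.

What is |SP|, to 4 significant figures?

62.15

On A1, M sits at bearing -90° from T; an 89° counterclockwise sweep puts V at bearing -1°, so V = T + 13.7·(cos -1°, sin -1°) = (-38.00, 13.46). A1 meets VP tangentially, so TV is at right angles to VP, so VP runs along (−sin -1°, cos -1°); with |VP| = 36.2, P = (-37.37, 49.66). Then |SP| = |P − S| = 62.15.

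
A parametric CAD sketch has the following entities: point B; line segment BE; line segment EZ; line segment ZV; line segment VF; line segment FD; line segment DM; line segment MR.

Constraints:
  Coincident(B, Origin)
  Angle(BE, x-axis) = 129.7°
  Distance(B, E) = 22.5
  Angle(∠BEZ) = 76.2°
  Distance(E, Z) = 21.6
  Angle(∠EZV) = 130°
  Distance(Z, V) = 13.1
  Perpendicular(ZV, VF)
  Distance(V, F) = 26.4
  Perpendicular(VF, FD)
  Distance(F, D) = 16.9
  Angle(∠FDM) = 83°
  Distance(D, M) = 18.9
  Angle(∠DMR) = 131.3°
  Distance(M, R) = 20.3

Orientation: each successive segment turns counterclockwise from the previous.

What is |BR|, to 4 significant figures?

31.58

B is at the origin; BE runs at 129.7° with length 22.5, so E = (-14.37, 17.31). ∠BEZ = 76.2° gives EZ at -126.5° from the x-axis; with |EZ| = 21.6, Z = (-27.22, -0.05182). ∠EZV = 130.0° gives ZV at -76.50° from the x-axis; with |ZV| = 13.1, V = (-24.16, -12.79). The perpendicularity gives VF at right angles to ZV, so VF runs at 13.50°; with |VF| = 26.4, F = (1.508, -6.627). VF ⟂ FD, so FD runs at 103.5°; with |FD| = 16.9, D = (-2.437, 9.806). ∠FDM = 83.0° gives DM at -159.5° from the x-axis; with |DM| = 18.9, M = (-20.14, 3.187). ∠DMR = 131.3° gives MR at -110.8° from the x-axis; with |MR| = 20.3, R = (-27.35, -15.79). Then |BR| = |R − B| = 31.58.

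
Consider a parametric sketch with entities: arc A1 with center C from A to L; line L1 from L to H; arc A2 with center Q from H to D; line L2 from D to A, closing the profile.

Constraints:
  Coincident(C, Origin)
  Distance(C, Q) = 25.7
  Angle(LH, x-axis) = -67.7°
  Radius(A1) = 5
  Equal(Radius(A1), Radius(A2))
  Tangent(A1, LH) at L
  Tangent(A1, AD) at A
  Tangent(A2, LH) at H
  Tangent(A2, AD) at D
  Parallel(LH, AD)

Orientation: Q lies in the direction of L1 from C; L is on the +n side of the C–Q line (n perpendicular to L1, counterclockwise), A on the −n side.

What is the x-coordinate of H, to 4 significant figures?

14.38

Tangency of A1 to both parallel lines with radius 5.0 puts L and A at C ± 5.0·n: L = (4.626, 1.897), A = (-4.626, -1.897). Equal radii place H and D the same way about Q: H = Q + 5.0·n = (14.38, -21.88), D = Q − 5.0·n = (5.126, -25.68). So H.x = 14.38.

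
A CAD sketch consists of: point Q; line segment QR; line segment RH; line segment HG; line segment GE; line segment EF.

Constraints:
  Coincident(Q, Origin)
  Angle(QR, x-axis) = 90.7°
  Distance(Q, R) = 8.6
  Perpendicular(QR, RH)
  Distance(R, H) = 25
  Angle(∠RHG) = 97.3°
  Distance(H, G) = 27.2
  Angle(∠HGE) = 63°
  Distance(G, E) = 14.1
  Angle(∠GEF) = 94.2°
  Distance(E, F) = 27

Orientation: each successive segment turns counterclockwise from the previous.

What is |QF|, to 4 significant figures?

25.60

∠HGE = 63.0° gives GE at 20.40° from the x-axis; with |GE| = 14.1, E = (-15.01, -13.81). ∠GEF = 94.2° gives EF at 106.2° from the x-axis; with |EF| = 27.0, F = (-22.55, 12.12). Then |QF| = |F − Q| = 25.60.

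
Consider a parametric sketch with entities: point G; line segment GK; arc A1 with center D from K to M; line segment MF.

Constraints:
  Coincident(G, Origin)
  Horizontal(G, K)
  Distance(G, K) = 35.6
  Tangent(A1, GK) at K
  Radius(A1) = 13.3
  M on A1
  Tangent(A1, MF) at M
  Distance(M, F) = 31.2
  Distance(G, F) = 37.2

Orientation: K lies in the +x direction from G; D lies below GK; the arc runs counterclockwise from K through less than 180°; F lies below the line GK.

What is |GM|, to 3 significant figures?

24.8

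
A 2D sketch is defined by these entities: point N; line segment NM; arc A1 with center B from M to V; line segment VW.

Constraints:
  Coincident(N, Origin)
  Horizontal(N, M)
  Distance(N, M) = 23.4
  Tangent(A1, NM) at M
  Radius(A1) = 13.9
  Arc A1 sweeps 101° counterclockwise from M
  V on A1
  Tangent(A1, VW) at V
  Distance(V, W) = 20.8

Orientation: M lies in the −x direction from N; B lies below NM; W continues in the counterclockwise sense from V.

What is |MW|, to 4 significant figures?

38.22

N is at the origin; NM is horizontal with |NM| = 23.4 and M on the −x side, so M = (-23.40, 0.000). Since A1 is tangent to NM there, BM ⟂ NM, so B = M + (0, -13.9) = (-23.40, -13.90). On A1, M sits at bearing 90° from B; a 101° counterclockwise sweep puts V at bearing 191°, so V = B + 13.9·(cos 191°, sin 191°) = (-37.04, -16.55). The tangent condition forces BV to be normal to VW, so VW runs along (−sin 191°, cos 191°); with |VW| = 20.8, W = (-33.08, -36.97). Then |MW| = |W − M| = 38.22.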